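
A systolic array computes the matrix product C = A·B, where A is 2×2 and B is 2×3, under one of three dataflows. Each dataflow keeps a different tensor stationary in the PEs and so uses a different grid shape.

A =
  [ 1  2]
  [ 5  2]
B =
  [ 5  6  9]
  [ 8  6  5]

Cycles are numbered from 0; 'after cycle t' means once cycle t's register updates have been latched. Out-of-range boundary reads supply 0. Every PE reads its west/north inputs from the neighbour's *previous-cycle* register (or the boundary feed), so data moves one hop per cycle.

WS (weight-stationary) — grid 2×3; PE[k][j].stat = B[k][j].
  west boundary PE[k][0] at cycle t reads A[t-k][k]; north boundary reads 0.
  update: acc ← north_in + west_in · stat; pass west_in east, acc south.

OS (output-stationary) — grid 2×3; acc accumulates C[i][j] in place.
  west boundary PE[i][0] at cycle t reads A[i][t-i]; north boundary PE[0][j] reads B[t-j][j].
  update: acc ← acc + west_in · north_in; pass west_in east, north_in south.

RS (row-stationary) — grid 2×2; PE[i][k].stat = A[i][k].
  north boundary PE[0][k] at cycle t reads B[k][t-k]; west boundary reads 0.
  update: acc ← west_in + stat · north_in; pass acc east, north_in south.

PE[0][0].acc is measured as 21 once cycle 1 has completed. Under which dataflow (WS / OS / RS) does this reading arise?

dataflow = OS

WS (2×3 grid), PE[0][0]:
  @0  [0,0]  acc 5  |  →1  ↓5
  @1  [0,0]  acc 25  |  →5  ↓25
OS (2×3 grid), PE[0][0]:
  @0  [0,0]  acc 5  |  →1  ↓5
  @1  [0,0]  acc 21  |  →2  ↓8
RS (2×2 grid), PE[0][0]:
  @0  [0,0]  acc 5  |  →5  ↓5
  @1  [0,0]  acc 6  |  →6  ↓6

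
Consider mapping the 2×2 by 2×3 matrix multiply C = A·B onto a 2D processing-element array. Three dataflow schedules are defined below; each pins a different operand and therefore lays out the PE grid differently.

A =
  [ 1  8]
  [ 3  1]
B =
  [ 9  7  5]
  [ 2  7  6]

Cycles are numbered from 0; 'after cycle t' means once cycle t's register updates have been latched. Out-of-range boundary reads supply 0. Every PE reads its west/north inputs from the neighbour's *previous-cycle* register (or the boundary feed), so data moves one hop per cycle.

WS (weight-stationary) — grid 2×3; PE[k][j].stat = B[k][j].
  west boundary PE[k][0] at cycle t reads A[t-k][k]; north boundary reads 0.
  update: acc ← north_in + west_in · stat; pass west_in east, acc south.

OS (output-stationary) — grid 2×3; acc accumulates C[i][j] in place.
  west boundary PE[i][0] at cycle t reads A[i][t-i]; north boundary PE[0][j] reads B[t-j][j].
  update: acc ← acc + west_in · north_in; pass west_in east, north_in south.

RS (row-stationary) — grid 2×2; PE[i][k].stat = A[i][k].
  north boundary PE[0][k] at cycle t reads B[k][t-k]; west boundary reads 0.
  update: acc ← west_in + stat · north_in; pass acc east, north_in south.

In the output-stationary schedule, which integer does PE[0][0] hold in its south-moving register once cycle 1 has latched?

Tracing OS — 2×3 array, target PE[0][0]:
  cycle 0: PE[0][0] → acc 9, east 1, south 9
  cycle 1: PE[0][0] → acc 25, east 8, south 2

register = 2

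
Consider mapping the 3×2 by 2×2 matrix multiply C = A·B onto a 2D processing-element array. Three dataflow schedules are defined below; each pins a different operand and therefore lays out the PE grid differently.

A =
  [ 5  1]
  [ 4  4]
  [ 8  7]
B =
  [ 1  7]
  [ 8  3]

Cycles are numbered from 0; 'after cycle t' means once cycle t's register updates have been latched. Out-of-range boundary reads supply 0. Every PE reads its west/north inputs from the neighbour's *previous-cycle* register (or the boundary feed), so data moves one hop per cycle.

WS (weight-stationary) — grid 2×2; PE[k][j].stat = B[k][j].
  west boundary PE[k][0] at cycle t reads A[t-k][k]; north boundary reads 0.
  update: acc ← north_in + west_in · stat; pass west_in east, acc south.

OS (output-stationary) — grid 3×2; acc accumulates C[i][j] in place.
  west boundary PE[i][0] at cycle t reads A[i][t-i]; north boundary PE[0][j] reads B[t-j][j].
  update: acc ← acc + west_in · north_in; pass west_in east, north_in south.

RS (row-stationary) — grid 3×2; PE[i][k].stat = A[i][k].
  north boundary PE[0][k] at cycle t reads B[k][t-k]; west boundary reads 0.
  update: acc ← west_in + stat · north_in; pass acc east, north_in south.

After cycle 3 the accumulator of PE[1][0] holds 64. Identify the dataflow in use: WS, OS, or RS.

— WS: 2×2; PE[1][0] trace:
  0: (1,0).acc=0  regs=<0,0>
  1: (1,0).acc=13  regs=<1,13>
  2: (1,0).acc=36  regs=<4,36>
  3: (1,0).acc=64  regs=<7,64>
— OS: 3×2; PE[1][0] trace:
  0: (1,0).acc=0  regs=<0,0>
  1: (1,0).acc=4  regs=<4,1>
  2: (1,0).acc=36  regs=<4,8>
  3: (1,0).acc=36  regs=<0,0>
— RS: 3×2; PE[1][0] trace:
  0: (1,0).acc=0  regs=<0,0>
  1: (1,0).acc=4  regs=<4,1>
  2: (1,0).acc=28  regs=<28,7>
  3: (1,0).acc=0  regs=<0,0>

dataflow = WS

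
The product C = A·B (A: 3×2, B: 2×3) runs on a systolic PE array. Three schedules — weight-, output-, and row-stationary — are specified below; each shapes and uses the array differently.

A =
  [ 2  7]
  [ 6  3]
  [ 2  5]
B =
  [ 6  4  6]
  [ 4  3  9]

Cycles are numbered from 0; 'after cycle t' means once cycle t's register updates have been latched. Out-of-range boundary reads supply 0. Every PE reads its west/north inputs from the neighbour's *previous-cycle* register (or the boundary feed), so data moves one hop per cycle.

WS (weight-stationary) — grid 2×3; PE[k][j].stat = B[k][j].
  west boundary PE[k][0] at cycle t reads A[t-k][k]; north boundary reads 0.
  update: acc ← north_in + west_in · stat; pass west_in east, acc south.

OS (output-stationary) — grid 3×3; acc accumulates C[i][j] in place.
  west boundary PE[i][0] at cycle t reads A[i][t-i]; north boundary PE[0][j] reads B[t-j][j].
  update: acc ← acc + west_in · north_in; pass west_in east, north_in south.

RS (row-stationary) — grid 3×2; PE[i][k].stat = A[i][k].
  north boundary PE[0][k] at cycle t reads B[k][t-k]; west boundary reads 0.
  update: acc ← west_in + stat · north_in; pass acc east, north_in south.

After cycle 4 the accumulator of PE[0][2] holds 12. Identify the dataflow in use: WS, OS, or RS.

dataflow = WS

WS [2×3] PE[0][2] across cycles:
  after 0 — PE[0][2] acc=0, pass-E 0, pass-S 0
  after 1 — PE[0][2] acc=0, pass-E 0, pass-S 0
  after 2 — PE[0][2] acc=12, pass-E 2, pass-S 12
  after 3 — PE[0][2] acc=36, pass-E 6, pass-S 36
  after 4 — PE[0][2] acc=12, pass-E 2, pass-S 12
OS [3×3] PE[0][2] across cycles:
  after 0 — PE[0][2] acc=0, pass-E 0, pass-S 0
  after 1 — PE[0][2] acc=0, pass-E 0, pass-S 0
  after 2 — PE[0][2] acc=12, pass-E 2, pass-S 6
  after 3 — PE[0][2] acc=75, pass-E 7, pass-S 9
  after 4 — PE[0][2] acc=75, pass-E 0, pass-S 0
RS: PE[0][2] is outside its 3×2 grid.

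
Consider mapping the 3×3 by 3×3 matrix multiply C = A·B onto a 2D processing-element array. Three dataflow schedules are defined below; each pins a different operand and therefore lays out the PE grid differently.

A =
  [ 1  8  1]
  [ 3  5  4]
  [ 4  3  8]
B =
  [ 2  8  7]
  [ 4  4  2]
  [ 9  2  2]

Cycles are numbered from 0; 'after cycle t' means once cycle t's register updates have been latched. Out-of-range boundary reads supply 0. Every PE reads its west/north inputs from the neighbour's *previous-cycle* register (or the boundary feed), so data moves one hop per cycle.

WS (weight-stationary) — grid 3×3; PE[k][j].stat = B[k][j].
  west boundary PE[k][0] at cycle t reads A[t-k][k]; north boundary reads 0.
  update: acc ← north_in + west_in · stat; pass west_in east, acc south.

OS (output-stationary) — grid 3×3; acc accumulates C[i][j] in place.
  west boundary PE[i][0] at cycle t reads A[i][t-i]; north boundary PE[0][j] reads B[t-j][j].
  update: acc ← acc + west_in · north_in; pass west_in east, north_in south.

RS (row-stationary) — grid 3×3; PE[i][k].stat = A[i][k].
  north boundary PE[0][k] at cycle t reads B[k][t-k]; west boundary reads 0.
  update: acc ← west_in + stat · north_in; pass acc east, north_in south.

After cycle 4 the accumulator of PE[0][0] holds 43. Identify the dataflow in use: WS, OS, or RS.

dataflow = OS

Under WS (3×3), PE[0][0]:
  0: (0,0).acc=2  regs=<1,2>
  1: (0,0).acc=6  regs=<3,6>
  2: (0,0).acc=8  regs=<4,8>
  3: (0,0).acc=0  regs=<0,0>
  4: (0,0).acc=0  regs=<0,0>
Under OS (3×3), PE[0][0]:
  0: (0,0).acc=2  regs=<1,2>
  1: (0,0).acc=34  regs=<8,4>
  2: (0,0).acc=43  regs=<1,9>
  3: (0,0).acc=43  regs=<0,0>
  4: (0,0).acc=43  regs=<0,0>
Under RS (3×3), PE[0][0]:
  0: (0,0).acc=2  regs=<2,2>
  1: (0,0).acc=8  regs=<8,8>
  2: (0,0).acc=7  regs=<7,7>
  3: (0,0).acc=0  regs=<0,0>
  4: (0,0).acc=0  regs=<0,0>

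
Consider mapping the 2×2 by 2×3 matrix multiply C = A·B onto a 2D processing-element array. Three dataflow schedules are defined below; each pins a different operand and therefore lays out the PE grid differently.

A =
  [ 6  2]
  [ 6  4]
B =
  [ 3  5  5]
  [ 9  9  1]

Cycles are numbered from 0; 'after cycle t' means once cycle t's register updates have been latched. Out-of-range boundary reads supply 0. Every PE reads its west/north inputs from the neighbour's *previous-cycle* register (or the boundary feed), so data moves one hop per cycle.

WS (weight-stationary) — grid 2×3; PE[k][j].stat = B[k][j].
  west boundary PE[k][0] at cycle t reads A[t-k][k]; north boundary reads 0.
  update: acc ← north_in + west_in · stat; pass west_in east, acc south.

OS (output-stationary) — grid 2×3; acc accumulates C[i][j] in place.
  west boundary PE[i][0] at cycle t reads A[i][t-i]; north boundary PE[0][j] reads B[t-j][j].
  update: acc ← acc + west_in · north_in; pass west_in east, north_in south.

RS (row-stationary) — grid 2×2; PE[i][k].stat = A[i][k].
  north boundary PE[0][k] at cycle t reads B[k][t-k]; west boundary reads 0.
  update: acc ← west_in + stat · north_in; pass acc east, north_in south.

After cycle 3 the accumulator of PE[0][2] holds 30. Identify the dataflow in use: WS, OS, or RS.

dataflow = WS

WS [2×3] PE[0][2] across cycles:
  c0 r0c2: 0 / 0 / 0
  c1 r0c2: 0 / 0 / 0
  c2 r0c2: 30 / 6 / 30
  c3 r0c2: 30 / 6 / 30
OS [2×3] PE[0][2] across cycles:
  c0 r0c2: 0 / 0 / 0
  c1 r0c2: 0 / 0 / 0
  c2 r0c2: 30 / 6 / 5
  c3 r0c2: 32 / 2 / 1
RS: PE[0][2] is outside its 2×2 grid.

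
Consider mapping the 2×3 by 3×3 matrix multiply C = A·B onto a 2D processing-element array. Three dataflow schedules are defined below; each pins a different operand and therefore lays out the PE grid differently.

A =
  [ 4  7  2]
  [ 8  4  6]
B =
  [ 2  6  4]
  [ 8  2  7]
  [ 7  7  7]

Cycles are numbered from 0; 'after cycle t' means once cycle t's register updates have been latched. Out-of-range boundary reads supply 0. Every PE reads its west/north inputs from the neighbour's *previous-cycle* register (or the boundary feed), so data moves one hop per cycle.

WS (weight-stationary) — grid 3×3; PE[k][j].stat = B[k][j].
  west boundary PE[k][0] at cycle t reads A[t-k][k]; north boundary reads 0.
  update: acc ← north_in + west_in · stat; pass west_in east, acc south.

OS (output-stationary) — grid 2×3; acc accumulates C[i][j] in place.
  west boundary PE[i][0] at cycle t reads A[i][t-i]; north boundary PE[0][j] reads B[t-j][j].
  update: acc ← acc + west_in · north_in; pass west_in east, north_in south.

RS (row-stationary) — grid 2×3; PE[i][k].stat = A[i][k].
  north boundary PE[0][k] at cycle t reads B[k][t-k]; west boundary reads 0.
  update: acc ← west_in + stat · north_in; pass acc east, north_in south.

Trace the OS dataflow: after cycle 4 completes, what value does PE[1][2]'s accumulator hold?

PE[1][2].acc = 60

OS on a 2×3 grid — tracing PE[1][2] and its feeders:
  c0 r0c2: 0 / 0 / 0
  c0 r1c1: 0 / 0 / 0
  c0 r1c2: 0 / 0 / 0
  c1 r0c2: 0 / 0 / 0
  c1 r1c1: 0 / 0 / 0
  c1 r1c2: 0 / 0 / 0
  c2 r0c2: 16 / 4 / 4
  c2 r1c1: 48 / 8 / 6
  c2 r1c2: 0 / 0 / 0
  c3 r0c2: 65 / 7 / 7
  c3 r1c1: 56 / 4 / 2
  c3 r1c2: 32 / 8 / 4
  c4 r0c2: 79 / 2 / 7
  c4 r1c1: 98 / 6 / 7
  c4 r1c2: 60 / 4 / 7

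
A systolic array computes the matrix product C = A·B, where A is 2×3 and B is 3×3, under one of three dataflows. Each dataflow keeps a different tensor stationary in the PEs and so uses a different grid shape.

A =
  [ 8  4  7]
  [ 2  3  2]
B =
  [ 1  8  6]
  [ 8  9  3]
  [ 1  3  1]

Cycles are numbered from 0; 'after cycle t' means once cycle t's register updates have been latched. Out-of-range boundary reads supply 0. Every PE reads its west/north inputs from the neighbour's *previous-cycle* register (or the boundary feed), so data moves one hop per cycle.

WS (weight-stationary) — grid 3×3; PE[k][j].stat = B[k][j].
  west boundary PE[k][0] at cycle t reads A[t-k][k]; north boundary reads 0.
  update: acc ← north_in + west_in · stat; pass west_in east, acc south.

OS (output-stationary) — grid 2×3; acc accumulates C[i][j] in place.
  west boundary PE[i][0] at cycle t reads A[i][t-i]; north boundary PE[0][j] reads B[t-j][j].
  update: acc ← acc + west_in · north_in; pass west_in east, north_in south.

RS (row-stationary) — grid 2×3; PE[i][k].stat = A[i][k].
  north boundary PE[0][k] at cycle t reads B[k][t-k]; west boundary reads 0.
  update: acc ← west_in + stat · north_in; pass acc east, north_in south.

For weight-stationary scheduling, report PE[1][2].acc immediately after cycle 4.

PE[1][2].acc = 21

WS on a 3×3 grid — tracing PE[1][2] and its feeders:
  after 0 — PE[0][2] acc=0, pass-E 0, pass-S 0
  after 0 — PE[1][1] acc=0, pass-E 0, pass-S 0
  after 0 — PE[1][2] acc=0, pass-E 0, pass-S 0
  after 1 — PE[0][2] acc=0, pass-E 0, pass-S 0
  after 1 — PE[1][1] acc=0, pass-E 0, pass-S 0
  after 1 — PE[1][2] acc=0, pass-E 0, pass-S 0
  after 2 — PE[0][2] acc=48, pass-E 8, pass-S 48
  after 2 — PE[1][1] acc=100, pass-E 4, pass-S 100
  after 2 — PE[1][2] acc=0, pass-E 0, pass-S 0
  after 3 — PE[0][2] acc=12, pass-E 2, pass-S 12
  after 3 — PE[1][1] acc=43, pass-E 3, pass-S 43
  after 3 — PE[1][2] acc=60, pass-E 4, pass-S 60
  after 4 — PE[0][2] acc=0, pass-E 0, pass-S 0
  after 4 — PE[1][1] acc=0, pass-E 0, pass-S 0
  after 4 — PE[1][2] acc=21, pass-E 3, pass-S 21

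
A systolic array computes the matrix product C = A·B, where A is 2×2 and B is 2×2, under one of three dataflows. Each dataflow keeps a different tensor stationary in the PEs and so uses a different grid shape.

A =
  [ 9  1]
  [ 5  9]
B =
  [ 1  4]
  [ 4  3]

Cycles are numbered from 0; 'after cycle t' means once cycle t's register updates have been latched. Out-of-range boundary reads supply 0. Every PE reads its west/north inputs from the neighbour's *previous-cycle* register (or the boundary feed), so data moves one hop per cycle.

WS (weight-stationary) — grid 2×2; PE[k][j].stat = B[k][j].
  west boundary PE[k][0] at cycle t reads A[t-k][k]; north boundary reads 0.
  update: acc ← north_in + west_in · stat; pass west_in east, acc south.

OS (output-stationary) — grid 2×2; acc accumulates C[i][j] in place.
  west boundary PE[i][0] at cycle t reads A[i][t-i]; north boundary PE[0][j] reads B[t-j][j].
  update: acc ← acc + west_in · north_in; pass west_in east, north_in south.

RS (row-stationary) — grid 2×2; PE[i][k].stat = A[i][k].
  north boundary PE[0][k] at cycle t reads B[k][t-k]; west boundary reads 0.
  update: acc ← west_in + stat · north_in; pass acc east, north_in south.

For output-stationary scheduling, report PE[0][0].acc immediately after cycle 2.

OS 2×2: PE[0][0] cycle-by-cycle (with neighbour feeds):
  @0  [0,0]  acc 9  |  →9  ↓1
  @1  [0,0]  acc 13  |  →1  ↓4
  @2  [0,0]  acc 13  |  →0  ↓0

PE[0][0].acc = 13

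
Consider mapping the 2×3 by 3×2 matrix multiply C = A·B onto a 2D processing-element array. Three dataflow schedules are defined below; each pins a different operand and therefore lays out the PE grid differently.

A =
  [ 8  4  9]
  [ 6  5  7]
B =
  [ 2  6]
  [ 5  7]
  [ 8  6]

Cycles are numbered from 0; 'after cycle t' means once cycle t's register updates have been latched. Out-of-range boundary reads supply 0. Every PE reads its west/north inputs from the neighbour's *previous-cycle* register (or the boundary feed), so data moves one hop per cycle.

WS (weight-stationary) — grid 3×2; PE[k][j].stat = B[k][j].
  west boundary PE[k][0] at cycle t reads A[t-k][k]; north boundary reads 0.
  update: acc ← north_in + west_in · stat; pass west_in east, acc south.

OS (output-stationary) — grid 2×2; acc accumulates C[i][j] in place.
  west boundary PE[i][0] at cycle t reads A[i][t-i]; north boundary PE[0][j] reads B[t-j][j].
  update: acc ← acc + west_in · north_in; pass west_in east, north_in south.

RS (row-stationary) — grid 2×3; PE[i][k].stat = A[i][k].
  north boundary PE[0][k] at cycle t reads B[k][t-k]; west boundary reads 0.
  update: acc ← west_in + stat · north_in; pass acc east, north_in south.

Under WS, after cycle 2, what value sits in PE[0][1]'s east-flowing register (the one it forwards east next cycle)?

WS 3×2: PE[0][1] cycle-by-cycle (with neighbour feeds):
  t=0 PE[0][0]: acc=16 h=8 v=16
  t=0 PE[0][1]: acc=0 h=0 v=0
  t=1 PE[0][0]: acc=12 h=6 v=12
  t=1 PE[0][1]: acc=48 h=8 v=48
  t=2 PE[0][0]: acc=0 h=0 v=0
  t=2 PE[0][1]: acc=36 h=6 v=36

register = 6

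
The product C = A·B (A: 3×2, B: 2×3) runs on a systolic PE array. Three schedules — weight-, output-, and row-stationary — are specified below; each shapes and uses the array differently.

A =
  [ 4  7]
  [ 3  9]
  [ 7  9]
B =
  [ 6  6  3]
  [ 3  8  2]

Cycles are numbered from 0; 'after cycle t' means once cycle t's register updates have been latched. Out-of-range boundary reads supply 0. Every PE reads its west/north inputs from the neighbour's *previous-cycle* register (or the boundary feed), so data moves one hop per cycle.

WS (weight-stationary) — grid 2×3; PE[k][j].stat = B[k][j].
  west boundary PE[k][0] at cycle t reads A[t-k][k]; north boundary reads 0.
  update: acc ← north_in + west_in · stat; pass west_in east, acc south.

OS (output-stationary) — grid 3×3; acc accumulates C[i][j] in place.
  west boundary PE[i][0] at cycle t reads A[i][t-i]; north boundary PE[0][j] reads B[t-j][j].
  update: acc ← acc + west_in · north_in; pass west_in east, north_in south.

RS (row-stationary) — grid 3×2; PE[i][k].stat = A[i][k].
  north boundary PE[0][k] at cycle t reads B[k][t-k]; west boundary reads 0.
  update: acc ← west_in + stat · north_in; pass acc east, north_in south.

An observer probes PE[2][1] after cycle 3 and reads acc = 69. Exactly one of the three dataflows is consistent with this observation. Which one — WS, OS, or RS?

WS: PE[2][1] is outside its 2×3 grid.
OS (3×3 grid), PE[2][1]:
  @0  [2,1]  acc 0  |  →0  ↓0
  @1  [2,1]  acc 0  |  →0  ↓0
  @2  [2,1]  acc 0  |  →0  ↓0
  @3  [2,1]  acc 42  |  →7  ↓6
RS (3×2 grid), PE[2][1]:
  @0  [2,1]  acc 0  |  →0  ↓0
  @1  [2,1]  acc 0  |  →0  ↓0
  @2  [2,1]  acc 0  |  →0  ↓0
  @3  [2,1]  acc 69  |  →69  ↓3

dataflow = RS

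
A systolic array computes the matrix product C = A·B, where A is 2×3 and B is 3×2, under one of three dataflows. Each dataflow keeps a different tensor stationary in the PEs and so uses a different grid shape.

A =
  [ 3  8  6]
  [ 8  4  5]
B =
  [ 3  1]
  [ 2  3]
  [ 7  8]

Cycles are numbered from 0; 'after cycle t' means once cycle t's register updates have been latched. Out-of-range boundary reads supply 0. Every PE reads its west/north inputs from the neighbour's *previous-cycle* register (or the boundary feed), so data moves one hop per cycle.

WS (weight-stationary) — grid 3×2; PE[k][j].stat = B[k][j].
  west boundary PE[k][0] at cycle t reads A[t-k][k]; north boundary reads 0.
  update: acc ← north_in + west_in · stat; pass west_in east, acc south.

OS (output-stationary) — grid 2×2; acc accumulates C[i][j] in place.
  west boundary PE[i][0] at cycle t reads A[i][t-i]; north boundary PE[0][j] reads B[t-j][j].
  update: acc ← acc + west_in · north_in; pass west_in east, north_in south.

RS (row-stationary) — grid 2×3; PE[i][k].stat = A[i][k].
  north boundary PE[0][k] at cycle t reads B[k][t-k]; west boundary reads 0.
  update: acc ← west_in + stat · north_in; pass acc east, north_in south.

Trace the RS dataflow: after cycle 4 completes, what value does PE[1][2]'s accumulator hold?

Tracing RS — 2×3 array, target PE[1][2]:
  after 0 — PE[0][2] acc=0, pass-E 0, pass-S 0
  after 0 — PE[1][1] acc=0, pass-E 0, pass-S 0
  after 0 — PE[1][2] acc=0, pass-E 0, pass-S 0
  after 1 — PE[0][2] acc=0, pass-E 0, pass-S 0
  after 1 — PE[1][1] acc=0, pass-E 0, pass-S 0
  after 1 — PE[1][2] acc=0, pass-E 0, pass-S 0
  after 2 — PE[0][2] acc=67, pass-E 67, pass-S 7
  after 2 — PE[1][1] acc=32, pass-E 32, pass-S 2
  after 2 — PE[1][2] acc=0, pass-E 0, pass-S 0
  after 3 — PE[0][2] acc=75, pass-E 75, pass-S 8
  after 3 — PE[1][1] acc=20, pass-E 20, pass-S 3
  after 3 — PE[1][2] acc=67, pass-E 67, pass-S 7
  after 4 — PE[0][2] acc=0, pass-E 0, pass-S 0
  after 4 — PE[1][1] acc=0, pass-E 0, pass-S 0
  after 4 — PE[1][2] acc=60, pass-E 60, pass-S 8

PE[1][2].acc = 60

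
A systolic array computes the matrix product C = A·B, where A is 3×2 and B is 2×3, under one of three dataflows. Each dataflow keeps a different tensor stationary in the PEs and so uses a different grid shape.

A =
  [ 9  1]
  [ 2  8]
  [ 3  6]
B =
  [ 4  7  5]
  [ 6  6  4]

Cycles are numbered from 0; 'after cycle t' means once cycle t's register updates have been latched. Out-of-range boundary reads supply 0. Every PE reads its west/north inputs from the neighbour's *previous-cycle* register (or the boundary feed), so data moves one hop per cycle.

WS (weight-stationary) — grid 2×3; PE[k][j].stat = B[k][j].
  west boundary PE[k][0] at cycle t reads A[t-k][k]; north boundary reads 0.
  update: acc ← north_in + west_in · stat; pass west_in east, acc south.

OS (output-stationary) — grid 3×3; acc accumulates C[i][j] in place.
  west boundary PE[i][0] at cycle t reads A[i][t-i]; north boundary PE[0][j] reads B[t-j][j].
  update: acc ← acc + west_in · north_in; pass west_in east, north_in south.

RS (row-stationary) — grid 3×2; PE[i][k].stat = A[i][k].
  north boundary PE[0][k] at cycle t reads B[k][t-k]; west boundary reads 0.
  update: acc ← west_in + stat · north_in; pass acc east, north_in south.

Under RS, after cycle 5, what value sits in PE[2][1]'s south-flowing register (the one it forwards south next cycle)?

register = 4

RS (3×2). Following PE[2][1] plus its west/north inputs:
  t=0 PE[1][1]: acc=0 h=0 v=0
  t=0 PE[2][0]: acc=0 h=0 v=0
  t=0 PE[2][1]: acc=0 h=0 v=0
  t=1 PE[1][1]: acc=0 h=0 v=0
  t=1 PE[2][0]: acc=0 h=0 v=0
  t=1 PE[2][1]: acc=0 h=0 v=0
  t=2 PE[1][1]: acc=56 h=56 v=6
  t=2 PE[2][0]: acc=12 h=12 v=4
  t=2 PE[2][1]: acc=0 h=0 v=0
  t=3 PE[1][1]: acc=62 h=62 v=6
  t=3 PE[2][0]: acc=21 h=21 v=7
  t=3 PE[2][1]: acc=48 h=48 v=6
  t=4 PE[1][1]: acc=42 h=42 v=4
  t=4 PE[2][0]: acc=15 h=15 v=5
  t=4 PE[2][1]: acc=57 h=57 v=6
  t=5 PE[1][1]: acc=0 h=0 v=0
  t=5 PE[2][0]: acc=0 h=0 v=0
  t=5 PE[2][1]: acc=39 h=39 v=4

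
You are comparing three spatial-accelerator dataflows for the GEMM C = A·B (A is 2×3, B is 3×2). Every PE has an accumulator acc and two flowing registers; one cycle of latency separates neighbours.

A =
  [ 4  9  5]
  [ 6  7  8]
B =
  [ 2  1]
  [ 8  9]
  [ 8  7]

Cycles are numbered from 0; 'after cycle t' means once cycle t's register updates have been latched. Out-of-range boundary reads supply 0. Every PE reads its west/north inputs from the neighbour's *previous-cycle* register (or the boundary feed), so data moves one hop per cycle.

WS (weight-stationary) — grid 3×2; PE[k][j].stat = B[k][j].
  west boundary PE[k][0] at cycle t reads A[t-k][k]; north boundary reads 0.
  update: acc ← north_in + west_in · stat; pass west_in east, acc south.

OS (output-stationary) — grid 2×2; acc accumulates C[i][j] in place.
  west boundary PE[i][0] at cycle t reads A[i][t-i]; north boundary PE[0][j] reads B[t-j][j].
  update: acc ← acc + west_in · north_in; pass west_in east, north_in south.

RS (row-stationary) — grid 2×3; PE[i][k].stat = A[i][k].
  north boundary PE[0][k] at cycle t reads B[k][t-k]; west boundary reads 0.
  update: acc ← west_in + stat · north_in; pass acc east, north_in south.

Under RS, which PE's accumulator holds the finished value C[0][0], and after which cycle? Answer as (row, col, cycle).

Under RS, C[0][0] lands at PE[0][2]:
  @0  [0,2]  acc 0  |  →0  ↓0
  @1  [0,2]  acc 0  |  →0  ↓0
  @2  [0,2]  acc 120  |  →120  ↓8

(row, col, cycle) = (0, 2, 2)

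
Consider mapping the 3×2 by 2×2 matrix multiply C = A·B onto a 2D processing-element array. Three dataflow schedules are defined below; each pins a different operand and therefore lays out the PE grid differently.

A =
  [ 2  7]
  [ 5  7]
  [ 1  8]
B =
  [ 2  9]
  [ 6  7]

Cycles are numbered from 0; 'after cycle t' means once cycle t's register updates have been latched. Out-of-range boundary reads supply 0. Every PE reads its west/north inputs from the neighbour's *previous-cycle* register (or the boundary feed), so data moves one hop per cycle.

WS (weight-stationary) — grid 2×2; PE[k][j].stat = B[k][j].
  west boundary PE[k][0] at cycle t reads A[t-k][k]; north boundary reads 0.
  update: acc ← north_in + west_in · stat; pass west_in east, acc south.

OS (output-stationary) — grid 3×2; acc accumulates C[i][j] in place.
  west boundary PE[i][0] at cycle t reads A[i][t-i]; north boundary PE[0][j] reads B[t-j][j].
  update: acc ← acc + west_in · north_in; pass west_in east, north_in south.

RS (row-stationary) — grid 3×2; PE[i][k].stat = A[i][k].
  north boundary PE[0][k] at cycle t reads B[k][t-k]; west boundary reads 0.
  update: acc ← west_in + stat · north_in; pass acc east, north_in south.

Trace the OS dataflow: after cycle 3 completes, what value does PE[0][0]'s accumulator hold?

PE[0][0].acc = 46

OS on a 3×2 grid — tracing PE[0][0] and its feeders:
  step 0 · PE0,0: acc=4; fwd→2 fwd↓2
  step 1 · PE0,0: acc=46; fwd→7 fwd↓6
  step 2 · PE0,0: acc=46; fwd→0 fwd↓0
  step 3 · PE0,0: acc=46; fwd→0 fwd↓0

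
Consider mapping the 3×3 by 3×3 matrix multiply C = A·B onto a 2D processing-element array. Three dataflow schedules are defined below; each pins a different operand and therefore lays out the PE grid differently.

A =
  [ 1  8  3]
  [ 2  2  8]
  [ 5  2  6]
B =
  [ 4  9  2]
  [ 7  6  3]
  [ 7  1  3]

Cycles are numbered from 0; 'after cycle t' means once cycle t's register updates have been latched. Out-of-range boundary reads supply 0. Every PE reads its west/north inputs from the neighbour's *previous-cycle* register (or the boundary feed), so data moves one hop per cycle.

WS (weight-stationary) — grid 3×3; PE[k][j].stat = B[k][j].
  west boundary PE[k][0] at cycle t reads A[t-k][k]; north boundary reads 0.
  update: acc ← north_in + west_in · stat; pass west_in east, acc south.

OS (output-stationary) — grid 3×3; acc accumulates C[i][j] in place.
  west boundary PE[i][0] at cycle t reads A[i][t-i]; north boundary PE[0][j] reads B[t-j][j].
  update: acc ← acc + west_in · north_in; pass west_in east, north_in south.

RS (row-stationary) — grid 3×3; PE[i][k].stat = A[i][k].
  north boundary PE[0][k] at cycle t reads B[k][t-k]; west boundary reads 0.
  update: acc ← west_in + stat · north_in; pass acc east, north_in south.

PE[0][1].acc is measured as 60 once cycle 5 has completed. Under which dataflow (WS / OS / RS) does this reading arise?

dataflow = OS

— WS: 3×3; PE[0][1] trace:
  step 0 · PE0,1: acc=0; fwd→0 fwd↓0
  step 1 · PE0,1: acc=9; fwd→1 fwd↓9
  step 2 · PE0,1: acc=18; fwd→2 fwd↓18
  step 3 · PE0,1: acc=45; fwd→5 fwd↓45
  step 4 · PE0,1: acc=0; fwd→0 fwd↓0
  step 5 · PE0,1: acc=0; fwd→0 fwd↓0
— OS: 3×3; PE[0][1] trace:
  step 0 · PE0,1: acc=0; fwd→0 fwd↓0
  step 1 · PE0,1: acc=9; fwd→1 fwd↓9
  step 2 · PE0,1: acc=57; fwd→8 fwd↓6
  step 3 · PE0,1: acc=60; fwd→3 fwd↓1
  step 4 · PE0,1: acc=60; fwd→0 fwd↓0
  step 5 · PE0,1: acc=60; fwd→0 fwd↓0
— RS: 3×3; PE[0][1] trace:
  step 0 · PE0,1: acc=0; fwd→0 fwd↓0
  step 1 · PE0,1: acc=60; fwd→60 fwd↓7
  step 2 · PE0,1: acc=57; fwd→57 fwd↓6
  step 3 · PE0,1: acc=26; fwd→26 fwd↓3
  step 4 · PE0,1: acc=0; fwd→0 fwd↓0
  step 5 · PE0,1: acc=0; fwd→0 fwd↓0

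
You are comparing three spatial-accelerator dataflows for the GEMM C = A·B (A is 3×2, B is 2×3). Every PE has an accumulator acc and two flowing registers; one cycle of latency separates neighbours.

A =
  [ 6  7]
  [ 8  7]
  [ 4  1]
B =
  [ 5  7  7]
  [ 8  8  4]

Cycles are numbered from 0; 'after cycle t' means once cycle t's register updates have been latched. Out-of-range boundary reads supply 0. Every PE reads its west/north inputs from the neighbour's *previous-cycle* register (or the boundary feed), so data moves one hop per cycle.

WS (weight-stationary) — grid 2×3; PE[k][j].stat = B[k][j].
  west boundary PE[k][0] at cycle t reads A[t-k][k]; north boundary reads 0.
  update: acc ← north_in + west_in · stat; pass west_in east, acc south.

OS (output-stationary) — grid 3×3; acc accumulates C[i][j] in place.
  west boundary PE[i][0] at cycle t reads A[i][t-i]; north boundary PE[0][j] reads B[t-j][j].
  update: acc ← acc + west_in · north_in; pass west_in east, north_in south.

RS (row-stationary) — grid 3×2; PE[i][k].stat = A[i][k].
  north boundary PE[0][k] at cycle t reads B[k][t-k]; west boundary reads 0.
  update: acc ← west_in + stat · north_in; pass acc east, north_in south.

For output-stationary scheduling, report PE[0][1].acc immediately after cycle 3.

OS on a 3×3 grid — tracing PE[0][1] and its feeders:
  0: (0,0).acc=30  regs=<6,5>
  0: (0,1).acc=0  regs=<0,0>
  1: (0,0).acc=86  regs=<7,8>
  1: (0,1).acc=42  regs=<6,7>
  2: (0,0).acc=86  regs=<0,0>
  2: (0,1).acc=98  regs=<7,8>
  3: (0,0).acc=86  regs=<0,0>
  3: (0,1).acc=98  regs=<0,0>

PE[0][1].acc = 98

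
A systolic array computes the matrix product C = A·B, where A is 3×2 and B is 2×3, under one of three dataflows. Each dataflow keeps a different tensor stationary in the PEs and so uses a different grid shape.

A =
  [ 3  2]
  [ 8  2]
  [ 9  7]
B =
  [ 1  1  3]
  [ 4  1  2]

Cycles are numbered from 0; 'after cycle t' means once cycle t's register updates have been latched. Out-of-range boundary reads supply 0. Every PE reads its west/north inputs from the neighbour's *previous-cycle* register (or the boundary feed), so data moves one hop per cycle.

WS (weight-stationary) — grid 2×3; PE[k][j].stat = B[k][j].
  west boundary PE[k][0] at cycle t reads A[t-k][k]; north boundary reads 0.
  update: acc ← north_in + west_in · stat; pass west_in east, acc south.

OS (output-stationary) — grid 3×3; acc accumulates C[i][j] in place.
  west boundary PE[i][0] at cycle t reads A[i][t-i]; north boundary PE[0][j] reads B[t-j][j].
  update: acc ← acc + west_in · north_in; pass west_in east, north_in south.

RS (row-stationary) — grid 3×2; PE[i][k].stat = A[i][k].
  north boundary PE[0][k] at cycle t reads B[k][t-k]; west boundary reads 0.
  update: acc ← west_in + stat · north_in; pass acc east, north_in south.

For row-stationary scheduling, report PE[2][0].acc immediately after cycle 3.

Tracing RS — 3×2 array, target PE[2][0]:
  cycle 0: PE[1][0] → acc 0, east 0, south 0
  cycle 0: PE[2][0] → acc 0, east 0, south 0
  cycle 1: PE[1][0] → acc 8, east 8, south 1
  cycle 1: PE[2][0] → acc 0, east 0, south 0
  cycle 2: PE[1][0] → acc 8, east 8, south 1
  cycle 2: PE[2][0] → acc 9, east 9, south 1
  cycle 3: PE[1][0] → acc 24, east 24, south 3
  cycle 3: PE[2][0] → acc 9, east 9, south 1

PE[2][0].acc = 9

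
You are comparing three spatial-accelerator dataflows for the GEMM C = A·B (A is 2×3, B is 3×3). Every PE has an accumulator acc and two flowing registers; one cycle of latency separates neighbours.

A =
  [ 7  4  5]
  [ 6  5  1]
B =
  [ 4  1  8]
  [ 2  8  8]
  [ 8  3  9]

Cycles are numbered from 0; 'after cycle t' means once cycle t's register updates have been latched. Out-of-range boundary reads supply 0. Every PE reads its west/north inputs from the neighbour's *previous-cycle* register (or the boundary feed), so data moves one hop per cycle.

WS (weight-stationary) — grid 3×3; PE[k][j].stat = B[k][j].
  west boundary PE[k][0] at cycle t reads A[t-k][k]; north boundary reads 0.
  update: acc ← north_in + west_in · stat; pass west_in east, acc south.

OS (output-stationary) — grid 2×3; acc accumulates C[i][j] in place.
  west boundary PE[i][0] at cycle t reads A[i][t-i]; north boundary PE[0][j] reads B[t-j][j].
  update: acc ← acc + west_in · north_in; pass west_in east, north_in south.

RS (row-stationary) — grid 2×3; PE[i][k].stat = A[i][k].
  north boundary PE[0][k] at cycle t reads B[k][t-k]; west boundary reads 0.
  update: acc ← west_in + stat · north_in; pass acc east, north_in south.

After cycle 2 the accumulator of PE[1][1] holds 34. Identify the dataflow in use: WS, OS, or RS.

WS (3×3 grid), PE[1][1]:
  cycle 0: PE[1][1] → acc 0, east 0, south 0
  cycle 1: PE[1][1] → acc 0, east 0, south 0
  cycle 2: PE[1][1] → acc 39, east 4, south 39
OS (2×3 grid), PE[1][1]:
  cycle 0: PE[1][1] → acc 0, east 0, south 0
  cycle 1: PE[1][1] → acc 0, east 0, south 0
  cycle 2: PE[1][1] → acc 6, east 6, south 1
RS (2×3 grid), PE[1][1]:
  cycle 0: PE[1][1] → acc 0, east 0, south 0
  cycle 1: PE[1][1] → acc 0, east 0, south 0
  cycle 2: PE[1][1] → acc 34, east 34, south 2

dataflow = RS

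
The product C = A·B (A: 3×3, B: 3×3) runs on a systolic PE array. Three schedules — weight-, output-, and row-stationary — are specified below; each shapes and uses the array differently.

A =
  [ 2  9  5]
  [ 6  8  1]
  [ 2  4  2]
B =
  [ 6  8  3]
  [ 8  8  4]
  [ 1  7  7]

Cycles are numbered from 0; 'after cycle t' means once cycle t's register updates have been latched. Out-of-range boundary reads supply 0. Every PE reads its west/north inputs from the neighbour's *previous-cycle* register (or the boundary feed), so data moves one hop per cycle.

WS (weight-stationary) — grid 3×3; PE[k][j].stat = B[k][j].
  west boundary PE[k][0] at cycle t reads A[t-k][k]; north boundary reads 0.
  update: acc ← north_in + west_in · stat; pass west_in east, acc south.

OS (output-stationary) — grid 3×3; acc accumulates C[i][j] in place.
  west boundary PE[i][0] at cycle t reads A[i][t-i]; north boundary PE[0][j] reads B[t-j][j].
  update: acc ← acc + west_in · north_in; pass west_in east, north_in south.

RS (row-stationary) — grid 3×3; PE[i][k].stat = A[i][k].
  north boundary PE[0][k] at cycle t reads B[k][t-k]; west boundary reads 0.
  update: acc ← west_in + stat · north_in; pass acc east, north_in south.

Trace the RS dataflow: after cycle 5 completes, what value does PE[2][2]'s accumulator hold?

PE[2][2].acc = 62

RS on a 3×3 grid — tracing PE[2][2] and its feeders:
  after 0 — PE[1][2] acc=0, pass-E 0, pass-S 0
  after 0 — PE[2][1] acc=0, pass-E 0, pass-S 0
  after 0 — PE[2][2] acc=0, pass-E 0, pass-S 0
  after 1 — PE[1][2] acc=0, pass-E 0, pass-S 0
  after 1 — PE[2][1] acc=0, pass-E 0, pass-S 0
  after 1 — PE[2][2] acc=0, pass-E 0, pass-S 0
  after 2 — PE[1][2] acc=0, pass-E 0, pass-S 0
  after 2 — PE[2][1] acc=0, pass-E 0, pass-S 0
  after 2 — PE[2][2] acc=0, pass-E 0, pass-S 0
  after 3 — PE[1][2] acc=101, pass-E 101, pass-S 1
  after 3 — PE[2][1] acc=44, pass-E 44, pass-S 8
  after 3 — PE[2][2] acc=0, pass-E 0, pass-S 0
  after 4 — PE[1][2] acc=119, pass-E 119, pass-S 7
  after 4 — PE[2][1] acc=48, pass-E 48, pass-S 8
  after 4 — PE[2][2] acc=46, pass-E 46, pass-S 1
  after 5 — PE[1][2] acc=57, pass-E 57, pass-S 7
  after 5 — PE[2][1] acc=22, pass-E 22, pass-S 4
  after 5 — PE[2][2] acc=62, pass-E 62, pass-S 7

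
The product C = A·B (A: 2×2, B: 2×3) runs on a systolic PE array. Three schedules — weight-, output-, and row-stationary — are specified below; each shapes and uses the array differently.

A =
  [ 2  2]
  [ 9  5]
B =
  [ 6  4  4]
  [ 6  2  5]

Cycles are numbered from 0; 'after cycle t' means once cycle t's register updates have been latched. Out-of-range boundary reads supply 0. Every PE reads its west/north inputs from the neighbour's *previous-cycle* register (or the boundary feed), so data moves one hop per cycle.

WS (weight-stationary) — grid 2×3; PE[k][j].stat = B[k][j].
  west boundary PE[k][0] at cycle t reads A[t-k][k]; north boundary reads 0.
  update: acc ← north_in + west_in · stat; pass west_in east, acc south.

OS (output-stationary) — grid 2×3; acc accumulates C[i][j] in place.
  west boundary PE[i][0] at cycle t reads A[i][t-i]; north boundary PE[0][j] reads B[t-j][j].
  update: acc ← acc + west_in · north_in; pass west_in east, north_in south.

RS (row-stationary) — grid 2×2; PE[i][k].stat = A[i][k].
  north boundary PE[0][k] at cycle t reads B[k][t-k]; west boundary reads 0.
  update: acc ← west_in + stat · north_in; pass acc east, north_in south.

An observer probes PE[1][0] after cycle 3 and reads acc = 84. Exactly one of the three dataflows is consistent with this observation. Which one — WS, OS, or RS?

WS (2×3 grid), PE[1][0]:
  cycle 0: PE[1][0] → acc 0, east 0, south 0
  cycle 1: PE[1][0] → acc 24, east 2, south 24
  cycle 2: PE[1][0] → acc 84, east 5, south 84
  cycle 3: PE[1][0] → acc 0, east 0, south 0
OS (2×3 grid), PE[1][0]:
  cycle 0: PE[1][0] → acc 0, east 0, south 0
  cycle 1: PE[1][0] → acc 54, east 9, south 6
  cycle 2: PE[1][0] → acc 84, east 5, south 6
  cycle 3: PE[1][0] → acc 84, east 0, south 0
RS (2×2 grid), PE[1][0]:
  cycle 0: PE[1][0] → acc 0, east 0, south 0
  cycle 1: PE[1][0] → acc 54, east 54, south 6
  cycle 2: PE[1][0] → acc 36, east 36, south 4
  cycle 3: PE[1][0] → acc 36, east 36, south 4

dataflow = OS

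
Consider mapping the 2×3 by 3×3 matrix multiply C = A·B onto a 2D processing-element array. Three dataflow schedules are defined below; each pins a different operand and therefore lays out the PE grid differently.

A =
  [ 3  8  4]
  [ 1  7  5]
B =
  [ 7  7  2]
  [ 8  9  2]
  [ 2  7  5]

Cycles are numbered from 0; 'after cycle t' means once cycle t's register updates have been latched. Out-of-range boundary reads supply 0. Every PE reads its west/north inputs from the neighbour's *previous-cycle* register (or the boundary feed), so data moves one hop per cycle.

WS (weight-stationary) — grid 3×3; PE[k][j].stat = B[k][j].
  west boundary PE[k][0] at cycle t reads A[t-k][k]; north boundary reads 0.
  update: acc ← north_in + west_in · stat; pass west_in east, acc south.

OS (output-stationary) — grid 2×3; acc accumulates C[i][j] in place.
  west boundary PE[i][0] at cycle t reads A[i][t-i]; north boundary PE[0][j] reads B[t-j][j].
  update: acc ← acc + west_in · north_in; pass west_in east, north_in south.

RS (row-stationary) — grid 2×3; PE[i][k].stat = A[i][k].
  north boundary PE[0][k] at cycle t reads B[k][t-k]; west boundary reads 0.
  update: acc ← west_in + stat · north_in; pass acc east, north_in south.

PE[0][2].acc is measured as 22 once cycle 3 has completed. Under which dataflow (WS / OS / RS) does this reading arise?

WS [3×3] PE[0][2] across cycles:
  c0 r0c2: 0 / 0 / 0
  c1 r0c2: 0 / 0 / 0
  c2 r0c2: 6 / 3 / 6
  c3 r0c2: 2 / 1 / 2
OS [2×3] PE[0][2] across cycles:
  c0 r0c2: 0 / 0 / 0
  c1 r0c2: 0 / 0 / 0
  c2 r0c2: 6 / 3 / 2
  c3 r0c2: 22 / 8 / 2
RS [2×3] PE[0][2] across cycles:
  c0 r0c2: 0 / 0 / 0
  c1 r0c2: 0 / 0 / 0
  c2 r0c2: 93 / 93 / 2
  c3 r0c2: 121 / 121 / 7

dataflow = OS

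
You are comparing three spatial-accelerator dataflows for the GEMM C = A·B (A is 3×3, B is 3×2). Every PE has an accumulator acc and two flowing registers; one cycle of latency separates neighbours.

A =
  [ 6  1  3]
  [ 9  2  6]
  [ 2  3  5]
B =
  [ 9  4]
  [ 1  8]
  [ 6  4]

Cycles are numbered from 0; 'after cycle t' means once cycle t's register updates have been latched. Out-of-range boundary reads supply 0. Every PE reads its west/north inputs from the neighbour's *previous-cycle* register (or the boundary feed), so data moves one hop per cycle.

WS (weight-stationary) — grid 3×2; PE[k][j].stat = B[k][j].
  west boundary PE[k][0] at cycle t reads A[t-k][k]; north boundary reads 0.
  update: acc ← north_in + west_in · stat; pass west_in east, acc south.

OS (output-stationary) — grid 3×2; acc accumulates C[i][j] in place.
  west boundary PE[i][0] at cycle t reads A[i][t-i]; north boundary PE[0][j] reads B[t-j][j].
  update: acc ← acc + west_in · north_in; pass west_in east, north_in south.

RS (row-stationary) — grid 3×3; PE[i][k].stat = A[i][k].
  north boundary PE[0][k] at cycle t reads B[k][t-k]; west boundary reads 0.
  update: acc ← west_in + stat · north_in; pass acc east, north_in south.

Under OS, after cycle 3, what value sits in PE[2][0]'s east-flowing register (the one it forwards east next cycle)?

OS (3×2). Following PE[2][0] plus its west/north inputs:
  cycle 0: PE[1][0] → acc 0, east 0, south 0
  cycle 0: PE[2][0] → acc 0, east 0, south 0
  cycle 1: PE[1][0] → acc 81, east 9, south 9
  cycle 1: PE[2][0] → acc 0, east 0, south 0
  cycle 2: PE[1][0] → acc 83, east 2, south 1
  cycle 2: PE[2][0] → acc 18, east 2, south 9
  cycle 3: PE[1][0] → acc 119, east 6, south 6
  cycle 3: PE[2][0] → acc 21, east 3, south 1

register = 3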